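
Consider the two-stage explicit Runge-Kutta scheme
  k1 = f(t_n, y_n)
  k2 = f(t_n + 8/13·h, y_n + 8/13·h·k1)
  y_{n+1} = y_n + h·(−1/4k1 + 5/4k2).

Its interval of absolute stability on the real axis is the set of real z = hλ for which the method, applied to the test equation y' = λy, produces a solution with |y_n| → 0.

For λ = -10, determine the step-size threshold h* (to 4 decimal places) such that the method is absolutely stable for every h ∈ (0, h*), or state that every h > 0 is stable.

With y'=λy (z=hλ):
  k1=λy_n ⇒ h·k1=z·y_n;  k2=λ(1+8/13z)y_n ⇒ h·k2=z(1+8/13z)y_n
  y_{n+1}/y_n = 1 − 1/4z + 5/4z(1+8/13z) = 1 + z + 10/13z²
  so R(z) = 1 + z + 10/13z².

Solve |R(x)|<1 on ℝ⁻.
x=-0.38: |R|=0.7311
R=1: x+10/13x²=0 ⇒ x=−13/10=-1.3000; min R=1−1/(4·10/13)=0.6750>−1
Confirm numerically:
  x=-1.207: |R|=0.91365 <1
  x=-0.947: |R|=0.74285 <1
  x=-0.740: |R|=0.68123 <1
  x=-0.570: |R|=0.67992 <1
  x=-1.869: |R|=1.81805 >1
  x=-1.397: |R|=1.10424 >1
Stable set (-1.3000, 0).

(-1.3000,0); λ=-10 ⇒ h* = (13/10)/10 = 0.1300.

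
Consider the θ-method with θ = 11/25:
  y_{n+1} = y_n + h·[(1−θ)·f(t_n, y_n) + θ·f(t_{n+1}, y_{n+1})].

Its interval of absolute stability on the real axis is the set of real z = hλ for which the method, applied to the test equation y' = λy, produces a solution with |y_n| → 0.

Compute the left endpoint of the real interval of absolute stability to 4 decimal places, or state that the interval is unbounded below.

z* = -16.6667.

On y'=λy, z=hλ:
  y_{n+1} = y_n + z·[14/25·y_n + 11/25·y_{n+1}] ⇒ (1 − 11/25z)y_{n+1} = (1 + 14/25z)y_n
  Hence R(z) = (1 + 14/25z)/(1 − 11/25z).

Find x<0 with |R(x)|<1.
x=-1.25: |R|=0.1935
R=−1: 1+14/25x = −1+11/25x ⇒ -3/25x=2 ⇒ x=2/(-3/25)=-16.6667
Confirm numerically:
  x=-9.961: |R|=0.85051 <1
  x=-9.154: |R|=0.82069 <1
  x=-8.530: |R|=0.79458 <1
  x=-7.809: |R|=0.76039 <1
  x=-17.092: |R|=1.00599 >1
  x=-16.714: |R|=1.00068 >1
Interval (-16.6667, 0).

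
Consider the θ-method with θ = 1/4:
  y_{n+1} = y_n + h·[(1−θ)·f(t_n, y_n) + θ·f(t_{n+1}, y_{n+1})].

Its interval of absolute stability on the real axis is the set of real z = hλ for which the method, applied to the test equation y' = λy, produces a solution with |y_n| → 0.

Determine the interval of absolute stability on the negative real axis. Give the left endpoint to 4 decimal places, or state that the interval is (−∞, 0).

z∈(-4.0000,0).

Set f=λy, z=hλ:
  y_{n+1} = y_n + z·[3/4·y_n + 1/4·y_{n+1}] ⇒ (1 − 1/4z)y_{n+1} = (1 + 3/4z)y_n
  R(z) = (1 + 3/4z)/(1 − 1/4z).

Need |R(x)|<1, x<0.
x=-0.56: |R|=0.5088
R=−1: 1+3/4x = −1+1/4x ⇒ -1/2x=2 ⇒ x=2/(-1/2)=-4.0000
Confirm numerically:
  x=-3.204: |R|=0.77901 <1
  x=-2.989: |R|=0.71069 <1
  x=-2.742: |R|=0.62682 <1
  x=-2.343: |R|=0.47753 <1
  x=-4.475: |R|=1.11209 >1
  x=-4.390: |R|=1.09297 >1
  x=-4.223: |R|=1.05424 >1
Stable set (-4.0000, 0).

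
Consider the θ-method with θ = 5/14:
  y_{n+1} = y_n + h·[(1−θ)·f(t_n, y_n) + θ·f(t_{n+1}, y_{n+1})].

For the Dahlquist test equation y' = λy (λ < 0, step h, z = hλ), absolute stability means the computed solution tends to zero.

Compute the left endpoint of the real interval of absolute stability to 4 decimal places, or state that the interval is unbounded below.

left endpoint -7.0000.

Set f=λy, z=hλ:
  y_{n+1} = y_n + z·[9/14·y_n + 5/14·y_{n+1}] ⇒ (1 − 5/14z)y_{n+1} = (1 + 9/14z)y_n
  R(z) = (1 + 9/14z)/(1 − 5/14z).

Find x<0 with |R(x)|<1.
x=-0.49: |R|=0.5830
R=−1: 1+9/14x = −1+5/14x ⇒ -2/7x=2 ⇒ x=2/(-2/7)=-7.0000
Confirm numerically:
  x=-5.643: |R|=0.87142 <1
  x=-4.434: |R|=0.71623 <1
  x=-4.150: |R|=0.67194 <1
  x=-7.189: |R|=1.01514 >1
  x=-7.142: |R|=1.01143 >1
  x=-7.069: |R|=1.00559 >1
Stable set (-7.0000, 0).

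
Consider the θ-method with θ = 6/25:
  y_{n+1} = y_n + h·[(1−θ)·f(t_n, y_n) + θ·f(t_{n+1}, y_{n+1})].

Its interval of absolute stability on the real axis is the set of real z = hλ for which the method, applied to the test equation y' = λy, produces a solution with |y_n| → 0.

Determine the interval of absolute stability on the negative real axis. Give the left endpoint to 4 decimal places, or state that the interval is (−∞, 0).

(-3.8462, 0).

Test eqn y'=λy, z=hλ:
  y_{n+1} = y_n + z·[19/25·y_n + 6/25·y_{n+1}] ⇒ (1 − 6/25z)y_{n+1} = (1 + 19/25z)y_n
  so R(z) = (1 + 19/25z)/(1 − 6/25z).

Find x<0 with |R(x)|<1.
x=-1.23: |R|=0.0503
R=−1: 1+19/25x = −1+6/25x ⇒ -13/25x=2 ⇒ x=2/(-13/25)=-3.8462
Confirm numerically:
  x=-2.232: |R|=0.45343 <1
  x=-1.911: |R|=0.31012 <1
  x=-1.739: |R|=0.22693 <1
  x=-4.319: |R|=1.12073 >1
  x=-3.980: |R|=1.03560 >1
  x=-3.884: |R|=1.01019 >1
So |R|<1 on (-3.8462, 0).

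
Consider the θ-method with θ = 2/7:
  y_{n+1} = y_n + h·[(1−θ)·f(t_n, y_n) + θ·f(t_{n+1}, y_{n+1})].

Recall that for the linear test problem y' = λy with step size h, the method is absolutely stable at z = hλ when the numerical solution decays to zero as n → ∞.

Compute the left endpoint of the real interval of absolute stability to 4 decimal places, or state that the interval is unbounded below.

With y'=λy (z=hλ):
  y_{n+1} = y_n + z·[5/7·y_n + 2/7·y_{n+1}] ⇒ (1 − 2/7z)y_{n+1} = (1 + 5/7z)y_n
  R(z) = (1 + 5/7z)/(1 − 2/7z).

Need |R(x)|<1, x<0.
x=-1: |R|=0.2222
R=−1: 1+5/7x = −1+2/7x ⇒ -3/7x=2 ⇒ x=2/(-3/7)=-4.6667
Confirm numerically:
  x=-4.438: |R|=0.95679 <1
  x=-4.003: |R|=0.86732 <1
  x=-2.709: |R|=0.52706 <1
  x=-5.231: |R|=1.09695 >1
  x=-4.999: |R|=1.05865 >1
  x=-4.790: |R|=1.02232 >1
So |R|<1 on (-4.6667, 0).

left endpoint -4.6667.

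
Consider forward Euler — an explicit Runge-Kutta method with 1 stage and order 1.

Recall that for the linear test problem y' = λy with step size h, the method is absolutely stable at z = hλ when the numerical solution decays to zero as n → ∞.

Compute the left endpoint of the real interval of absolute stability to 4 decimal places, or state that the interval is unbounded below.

Set f=λy, z=hλ:
  order 1, 1-stage ⇒ R(z)=1+z
  (e.g. R(-0.54)=0.46000, |R|=0.46000)

Need |R(x)|<1, x<0.
x=-0.54: |R|=0.4600
|R(-1.45)|=0.4500 |R(-1.08)|=0.0800 |R(-0.98)|=0.0200
Bisect:
  x_lo=-2.8068 |R|=1.8068  x_hi=-0.3925 |R|=0.6075
  mid=-1.59964 |R|=0.59964 →hi
  mid=-2.20320 |R|=1.20320 →lo
  mid=-1.90142 |R|=0.90142 →hi
  mid=-2.05231 |R|=1.05231 →lo
  mid=-1.97686 |R|=0.97686 →hi
  mid=-2.01459 |R|=1.01459 →lo
  mid=-1.99573 |R|=0.99573 →hi
  ...
  [-2.00015,-2.00000] ⇒ x*=-2.0000
Stable set (-2.0000, 0).

left endpoint -2.0000.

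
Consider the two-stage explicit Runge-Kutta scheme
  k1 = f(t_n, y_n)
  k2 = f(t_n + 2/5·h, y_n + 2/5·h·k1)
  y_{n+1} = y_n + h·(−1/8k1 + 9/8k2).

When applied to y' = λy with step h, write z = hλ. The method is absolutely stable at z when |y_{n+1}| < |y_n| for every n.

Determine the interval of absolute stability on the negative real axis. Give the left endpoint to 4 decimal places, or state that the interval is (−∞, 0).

On y'=λy, z=hλ:
  k1=λy_n ⇒ h·k1=z·y_n;  k2=λ(1+2/5z)y_n ⇒ h·k2=z(1+2/5z)y_n
  y_{n+1}/y_n = 1 − 1/8z + 9/8z(1+2/5z) = 1 + z + 9/20z²
  R(z) = 1 + z + 9/20z².

Solve |R(x)|<1 on ℝ⁻.
x=-0.9: |R|=0.4645
R=1: x+9/20x²=0 ⇒ x=−20/9=-2.2222; min R=1−1/(4·9/20)=0.4444>−1
Confirm numerically:
  x=-1.446: |R|=0.49491 <1
  x=-1.138: |R|=0.44477 <1
  x=-1.084: |R|=0.44478 <1
  x=-0.951: |R|=0.45598 <1
  x=-2.745: |R|=1.64576 >1
  x=-2.278: |R|=1.05718 >1
So |R|<1 on (-2.2222, 0).

z∈(-2.2222,0).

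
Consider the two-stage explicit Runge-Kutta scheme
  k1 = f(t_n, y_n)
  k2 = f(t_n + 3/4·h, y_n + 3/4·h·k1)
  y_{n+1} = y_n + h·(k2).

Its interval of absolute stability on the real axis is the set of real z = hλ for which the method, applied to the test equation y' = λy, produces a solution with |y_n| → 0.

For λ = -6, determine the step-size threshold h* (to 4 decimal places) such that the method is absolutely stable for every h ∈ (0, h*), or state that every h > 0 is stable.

(-1.3333,0); λ=-6 ⇒ h* = (4/3)/6 = 0.2222.

With y'=λy (z=hλ):
  k1=λy_n ⇒ h·k1=z·y_n;  k2=λ(1+3/4z)y_n ⇒ h·k2=z(1+3/4z)y_n
  y_{n+1}/y_n = 1 + z(1+3/4z) = 1 + z + 3/4z²
  R(z) = 1 + z + 3/4z².

Find x<0 with |R(x)|<1.
x=-0.59: |R|=0.6711
R=1: x+3/4x²=0 ⇒ x=−4/3=-1.3333; min R=1−1/(4·3/4)=0.6667>−1
Confirm numerically:
  x=-1.247: |R|=0.91926 <1
  x=-0.579: |R|=0.67243 <1
  x=-0.564: |R|=0.67457 <1
  x=-1.870: |R|=1.75268 >1
  x=-1.772: |R|=1.58299 >1
  x=-1.564: |R|=1.27057 >1
Interval (-1.3333, 0).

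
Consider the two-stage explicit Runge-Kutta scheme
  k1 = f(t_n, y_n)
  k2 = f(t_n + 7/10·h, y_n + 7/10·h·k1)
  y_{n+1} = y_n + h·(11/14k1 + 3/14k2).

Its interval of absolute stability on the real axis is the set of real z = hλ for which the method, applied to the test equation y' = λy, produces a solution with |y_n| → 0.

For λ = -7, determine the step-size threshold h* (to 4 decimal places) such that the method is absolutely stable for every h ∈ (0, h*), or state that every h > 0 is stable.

(-6.6667,0); λ=-7 ⇒ h* = (20/3)/7 = 0.9524.

Set f=λy, z=hλ:
  k1=λy_n ⇒ h·k1=z·y_n;  k2=λ(1+7/10z)y_n ⇒ h·k2=z(1+7/10z)y_n
  y_{n+1}/y_n = 1 + 11/14z + 3/14z(1+7/10z) = 1 + z + 3/20z²
  Hence R(z) = 1 + z + 3/20z².

Need |R(x)|<1, x<0.
x=-1.37: |R|=0.0885
R=1: x+3/20x²=0 ⇒ x=−20/3=-6.6667; min R=1−1/(4·3/20)=-0.6667>−1
Confirm numerically:
  x=-5.332: |R|=0.06747 <1
  x=-3.729: |R|=0.64318 <1
  x=-2.972: |R|=0.64708 <1
  x=-7.189: |R|=1.56326 >1
  x=-6.952: |R|=1.29755 >1
  x=-6.859: |R|=1.19788 >1
Interval (-6.6667, 0).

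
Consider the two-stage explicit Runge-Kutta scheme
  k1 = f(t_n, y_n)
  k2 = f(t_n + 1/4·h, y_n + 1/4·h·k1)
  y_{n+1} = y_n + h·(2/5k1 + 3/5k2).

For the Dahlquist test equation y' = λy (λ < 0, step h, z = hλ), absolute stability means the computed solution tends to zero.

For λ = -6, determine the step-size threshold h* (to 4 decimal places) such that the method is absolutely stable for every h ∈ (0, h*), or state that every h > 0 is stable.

(-6.6667,0); λ=-6 ⇒ h* = (20/3)/6 = 1.1111.

On y'=λy, z=hλ:
  k1=λy_n ⇒ h·k1=z·y_n;  k2=λ(1+1/4z)y_n ⇒ h·k2=z(1+1/4z)y_n
  y_{n+1}/y_n = 1 + 2/5z + 3/5z(1+1/4z) = 1 + z + 3/20z²
  so R(z) = 1 + z + 3/20z².

Need |R(x)|<1, x<0.
x=-1.53: |R|=0.1789
R=1: x+3/20x²=0 ⇒ x=−20/3=-6.6667; min R=1−1/(4·3/20)=-0.6667>−1
Confirm numerically:
  x=-6.468: |R|=0.80725 <1
  x=-4.677: |R|=0.39585 <1
  x=-3.677: |R|=0.64895 <1
  x=-3.126: |R|=0.66022 <1
  x=-7.228: |R|=1.60860 >1
  x=-6.990: |R|=1.33901 >1
Interval (-6.6667, 0).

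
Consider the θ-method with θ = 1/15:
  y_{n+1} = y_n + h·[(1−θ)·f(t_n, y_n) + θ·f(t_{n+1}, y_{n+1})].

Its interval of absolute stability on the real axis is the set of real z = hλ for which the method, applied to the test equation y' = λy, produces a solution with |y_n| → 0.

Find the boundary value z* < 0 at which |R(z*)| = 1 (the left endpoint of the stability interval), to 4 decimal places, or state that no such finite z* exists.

Set f=λy, z=hλ:
  y_{n+1} = y_n + z·[14/15·y_n + 1/15·y_{n+1}] ⇒ (1 − 1/15z)y_{n+1} = (1 + 14/15z)y_n
  ⇒ R(z) = (1 + 14/15z)/(1 − 1/15z).

Need |R(x)|<1, x<0.
x=-0.97: |R|=0.0889
R=−1: 1+14/15x = −1+1/15x ⇒ -13/15x=2 ⇒ x=2/(-13/15)=-2.3077
Confirm numerically:
  x=-2.111: |R|=0.85056 <1
  x=-1.647: |R|=0.48405 <1
  x=-1.389: |R|=0.27128 <1
  x=-0.930: |R|=0.12429 <1
  x=-2.868: |R|=1.40766 >1
  x=-2.844: |R|=1.39072 >1
  x=-2.652: |R|=1.25357 >1
So |R|<1 on (-2.3077, 0).

left endpoint -2.3077.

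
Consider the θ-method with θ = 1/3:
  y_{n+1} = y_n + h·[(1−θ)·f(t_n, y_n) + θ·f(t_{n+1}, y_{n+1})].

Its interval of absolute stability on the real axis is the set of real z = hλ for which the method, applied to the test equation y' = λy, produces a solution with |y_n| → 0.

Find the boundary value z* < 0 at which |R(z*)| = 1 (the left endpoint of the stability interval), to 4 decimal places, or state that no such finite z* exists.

left endpoint -6.0000.

With y'=λy (z=hλ):
  y_{n+1} = y_n + z·[2/3·y_n + 1/3·y_{n+1}] ⇒ (1 − 1/3z)y_{n+1} = (1 + 2/3z)y_n
  so R(z) = (1 + 2/3z)/(1 − 1/3z).

Need |R(x)|<1, x<0.
x=-1.14: |R|=0.1739
R=−1: 1+2/3x = −1+1/3x ⇒ -1/3x=2 ⇒ x=2/(-1/3)=-6.0000
Confirm numerically:
  x=-5.244: |R|=0.90830 <1
  x=-3.700: |R|=0.65672 <1
  x=-2.879: |R|=0.46913 <1
  x=-2.418: |R|=0.33887 <1
  x=-6.272: |R|=1.02934 >1
  x=-6.200: |R|=1.02174 >1
  x=-6.026: |R|=1.00288 >1
Stable set (-6.0000, 0).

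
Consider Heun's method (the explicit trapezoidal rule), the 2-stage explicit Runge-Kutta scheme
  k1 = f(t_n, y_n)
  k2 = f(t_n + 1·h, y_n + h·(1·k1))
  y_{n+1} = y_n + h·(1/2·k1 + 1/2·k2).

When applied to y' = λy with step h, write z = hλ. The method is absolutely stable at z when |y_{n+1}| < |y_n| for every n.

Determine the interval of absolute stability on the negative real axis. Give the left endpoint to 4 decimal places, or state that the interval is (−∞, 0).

(-2.0000, 0).

With y'=λy (z=hλ):
  order 2, 2-stage ⇒ R(z)=1+z+z^2/2
  (e.g. R(-0.78)=0.52420, |R|=0.52420)

Boundary: |R(x)|=1, x<0.
x=-0.78: |R|=0.5242
|R(-2.3)|=1.3450 |R(-2.29)|=1.3321 |R(-1.8)|=0.8200
Bisect:
  x_lo=-2.6335 |R|=1.8341  x_hi=-0.1289 |R|=0.8794
  mid=-1.38119 |R|=0.57265 →hi
  mid=-2.00734 |R|=1.00737 →lo
  mid=-1.69427 |R|=0.74100 →hi
  mid=-1.85080 |R|=0.86193 →hi
  mid=-1.92907 |R|=0.93159 →hi
  mid=-1.96821 |R|=0.96871 →hi
  mid=-1.98777 |R|=0.98785 →hi
  ...
  [-2.00000,-1.99985] ⇒ x*=-2.0000
So |R|<1 on (-2.0000, 0).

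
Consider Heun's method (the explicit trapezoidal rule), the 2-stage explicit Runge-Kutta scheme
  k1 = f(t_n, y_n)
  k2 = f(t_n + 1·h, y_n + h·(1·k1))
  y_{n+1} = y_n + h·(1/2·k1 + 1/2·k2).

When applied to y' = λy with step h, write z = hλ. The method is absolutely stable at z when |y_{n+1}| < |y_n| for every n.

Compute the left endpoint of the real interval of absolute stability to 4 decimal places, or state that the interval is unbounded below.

z* = -2.0000.

With y'=λy (z=hλ):
  order 2, 2-stage ⇒ R(z)=1+z+z^2/2
  (e.g. R(-0.58)=0.58820, |R|=0.58820)

Solve |R(x)|<1 on ℝ⁻.
x=-0.58: |R|=0.5882
|R(-2.37)|=1.4385 |R(-1.88)|=0.8872 |R(-1.77)|=0.7964
Bisect:
  x_lo=-2.5401 |R|=1.6860  x_hi=-0.2809 |R|=0.7586
  mid=-1.41049 |R|=0.58425 →hi
  mid=-1.97530 |R|=0.97560 →hi
  mid=-2.25771 |R|=1.29091 →lo
  mid=-2.11650 |R|=1.12329 →lo
  mid=-2.04590 |R|=1.04695 →lo
  mid=-2.01060 |R|=1.01066 →lo
  mid=-1.99295 |R|=0.99297 →hi
  mid=-2.00178 |R|=1.00178 →lo
  mid=-1.99736 |R|=0.99737 →hi
  mid=-1.99957 |R|=0.99957 →hi
  ...
  [-2.00012,-1.99998] ⇒ x*=-2.0000
Stable set (-2.0000, 0).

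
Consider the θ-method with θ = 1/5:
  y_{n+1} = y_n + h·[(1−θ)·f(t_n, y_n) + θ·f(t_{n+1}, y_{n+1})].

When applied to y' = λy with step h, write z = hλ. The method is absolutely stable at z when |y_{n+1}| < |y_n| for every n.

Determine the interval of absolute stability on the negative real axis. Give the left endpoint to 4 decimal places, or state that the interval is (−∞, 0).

With y'=λy (z=hλ):
  y_{n+1} = y_n + z·[4/5·y_n + 1/5·y_{n+1}] ⇒ (1 − 1/5z)y_{n+1} = (1 + 4/5z)y_n
  Hence R(z) = (1 + 4/5z)/(1 − 1/5z).

Solve |R(x)|<1 on ℝ⁻.
x=-0.61: |R|=0.4563
R=−1: 1+4/5x = −1+1/5x ⇒ -3/5x=2 ⇒ x=2/(-3/5)=-3.3333
Confirm numerically:
  x=-2.333: |R|=0.59075 <1
  x=-1.919: |R|=0.38676 <1
  x=-1.771: |R|=0.30778 <1
  x=-3.518: |R|=1.06504 >1
  x=-3.476: |R|=1.05050 >1
  x=-3.416: |R|=1.02947 >1
Stable set (-3.3333, 0).

(-3.3333, 0).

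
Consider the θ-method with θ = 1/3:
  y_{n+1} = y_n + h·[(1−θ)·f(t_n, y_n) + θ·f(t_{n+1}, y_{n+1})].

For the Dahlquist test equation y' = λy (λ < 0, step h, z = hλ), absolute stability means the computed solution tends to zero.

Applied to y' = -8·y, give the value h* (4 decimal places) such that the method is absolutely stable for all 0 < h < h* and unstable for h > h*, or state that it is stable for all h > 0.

Set f=λy, z=hλ:
  y_{n+1} = y_n + z·[2/3·y_n + 1/3·y_{n+1}] ⇒ (1 − 1/3z)y_{n+1} = (1 + 2/3z)y_n
  so R(z) = (1 + 2/3z)/(1 − 1/3z).

Boundary: |R(x)|=1, x<0.
x=-1.36: |R|=0.0642
R=−1: 1+2/3x = −1+1/3x ⇒ -1/3x=2 ⇒ x=2/(-1/3)=-6.0000
Confirm numerically:
  x=-5.022: |R|=0.87809 <1
  x=-4.900: |R|=0.86076 <1
  x=-3.551: |R|=0.62616 <1
  x=-6.555: |R|=1.05808 >1
  x=-6.364: |R|=1.03887 >1
Interval (-6.0000, 0).

(-6.0000,0); λ=-8 ⇒ h* = (6)/8 = 0.7500.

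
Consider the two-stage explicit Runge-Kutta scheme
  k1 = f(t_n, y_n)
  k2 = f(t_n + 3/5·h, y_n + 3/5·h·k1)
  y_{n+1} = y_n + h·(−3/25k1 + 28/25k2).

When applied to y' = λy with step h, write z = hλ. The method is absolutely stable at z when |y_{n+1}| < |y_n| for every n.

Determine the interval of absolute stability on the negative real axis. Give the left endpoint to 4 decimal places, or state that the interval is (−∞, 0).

Test eqn y'=λy, z=hλ:
  k1=λy_n ⇒ h·k1=z·y_n;  k2=λ(1+3/5z)y_n ⇒ h·k2=z(1+3/5z)y_n
  y_{n+1}/y_n = 1 − 3/25z + 28/25z(1+3/5z) = 1 + z + 84/125z²
  so R(z) = 1 + z + 84/125z².

Need |R(x)|<1, x<0.
x=-0.57: |R|=0.6483
R=1: x+84/125x²=0 ⇒ x=−125/84=-1.4881; min R=1−1/(4·84/125)=0.6280>−1
Confirm numerically:
  x=-1.433: |R|=0.94694 <1
  x=-1.421: |R|=0.93593 <1
  x=-1.190: |R|=0.76162 <1
  x=-0.601: |R|=0.64173 <1
  x=-1.927: |R|=1.56836 >1
  x=-1.816: |R|=1.40016 >1
Interval (-1.4881, 0).

z∈(-1.4881,0).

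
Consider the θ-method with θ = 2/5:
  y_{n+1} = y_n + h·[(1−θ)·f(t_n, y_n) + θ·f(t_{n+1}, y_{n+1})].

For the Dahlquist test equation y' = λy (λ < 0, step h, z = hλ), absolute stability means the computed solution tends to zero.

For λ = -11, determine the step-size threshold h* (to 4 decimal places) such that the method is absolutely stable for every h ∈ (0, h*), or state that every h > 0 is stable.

(-10.0000,0); λ=-11 ⇒ h* = (10)/11 = 0.9091.

Test eqn y'=λy, z=hλ:
  y_{n+1} = y_n + z·[3/5·y_n + 2/5·y_{n+1}] ⇒ (1 − 2/5z)y_{n+1} = (1 + 3/5z)y_n
  Hence R(z) = (1 + 3/5z)/(1 − 2/5z).

Boundary: |R(x)|=1, x<0.
x=-1.24: |R|=0.1711
R=−1: 1+3/5x = −1+2/5x ⇒ -1/5x=2 ⇒ x=2/(-1/5)=-10.0000
Confirm numerically:
  x=-7.436: |R|=0.87097 <1
  x=-6.956: |R|=0.83904 <1
  x=-4.321: |R|=0.58371 <1
  x=-10.237: |R|=1.00930 >1
  x=-10.231: |R|=1.00907 >1
  x=-10.193: |R|=1.00760 >1
Stable set (-10.0000, 0).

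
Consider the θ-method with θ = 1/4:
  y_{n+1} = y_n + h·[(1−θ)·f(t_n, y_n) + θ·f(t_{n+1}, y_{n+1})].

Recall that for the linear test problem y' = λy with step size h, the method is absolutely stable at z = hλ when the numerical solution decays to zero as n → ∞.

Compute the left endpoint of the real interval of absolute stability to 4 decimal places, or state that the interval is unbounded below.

z* = -4.0000.

With y'=λy (z=hλ):
  y_{n+1} = y_n + z·[3/4·y_n + 1/4·y_{n+1}] ⇒ (1 − 1/4z)y_{n+1} = (1 + 3/4z)y_n
  ⇒ R(z) = (1 + 3/4z)/(1 − 1/4z).

Solve |R(x)|<1 on ℝ⁻.
x=-0.76: |R|=0.3613
R=−1: 1+3/4x = −1+1/4x ⇒ -1/2x=2 ⇒ x=2/(-1/2)=-4.0000
Confirm numerically:
  x=-3.568: |R|=0.88584 <1
  x=-2.982: |R|=0.70839 <1
  x=-1.741: |R|=0.21303 <1
  x=-4.372: |R|=1.08887 >1
  x=-4.228: |R|=1.05542 >1
So |R|<1 on (-4.0000, 0).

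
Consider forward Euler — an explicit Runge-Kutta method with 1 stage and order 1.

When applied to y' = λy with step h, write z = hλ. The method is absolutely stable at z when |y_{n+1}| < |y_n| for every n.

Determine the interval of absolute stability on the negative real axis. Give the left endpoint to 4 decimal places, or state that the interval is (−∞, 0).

(-2.0000, 0).

With y'=λy (z=hλ):
  order 1, 1-stage ⇒ R(z)=1+z
  (e.g. R(-0.92)=0.08000, |R|=0.08000)

Solve |R(x)|<1 on ℝ⁻.
x=-0.92: |R|=0.0800
|R(-1.98)|=0.9800 |R(-1.26)|=0.2600 |R(-0.68)|=0.3200
Bisect:
  x_lo=-2.7786 |R|=1.7786  x_hi=-0.3338 |R|=0.6662
  mid=-1.55624 |R|=0.55624 →hi
  mid=-2.16744 |R|=1.16744 →lo
  mid=-1.86184 |R|=0.86184 →hi
  mid=-2.01464 |R|=1.01464 →lo
  mid=-1.93824 |R|=0.93824 →hi
  mid=-1.97644 |R|=0.97644 →hi
  mid=-1.99554 |R|=0.99554 →hi
  ...
  [-2.00001,-1.99986] ⇒ x*=-2.0000
Stable set (-2.0000, 0).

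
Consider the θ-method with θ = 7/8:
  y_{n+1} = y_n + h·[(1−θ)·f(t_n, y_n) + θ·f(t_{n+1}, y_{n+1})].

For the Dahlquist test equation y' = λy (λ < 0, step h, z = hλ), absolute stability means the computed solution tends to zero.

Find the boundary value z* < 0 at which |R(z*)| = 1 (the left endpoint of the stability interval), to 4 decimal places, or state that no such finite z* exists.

unbounded; (−∞, 0).

Test eqn y'=λy, z=hλ:
  y_{n+1} = y_n + z·[1/8·y_n + 7/8·y_{n+1}] ⇒ (1 − 7/8z)y_{n+1} = (1 + 1/8z)y_n
  ⇒ R(z) = (1 + 1/8z)/(1 − 7/8z).

Solve |R(x)|<1 on ℝ⁻.
x=-1.31: |R|=0.3896
x=-2: |R|=0.2727
x=-10: |R|=0.0256
x=-100: |R|=0.1299
θ=7/8≥1/2 ⇒ |1+1/8x|<|1−7/8x| ∀x<0 ⇒ stable on all of ℝ⁻.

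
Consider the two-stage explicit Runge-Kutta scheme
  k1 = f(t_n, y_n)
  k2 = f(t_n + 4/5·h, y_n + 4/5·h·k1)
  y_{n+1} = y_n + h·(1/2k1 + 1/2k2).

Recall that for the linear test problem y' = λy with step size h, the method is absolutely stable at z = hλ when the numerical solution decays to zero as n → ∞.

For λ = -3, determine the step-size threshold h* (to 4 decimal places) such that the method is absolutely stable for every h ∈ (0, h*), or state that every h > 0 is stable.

Test eqn y'=λy, z=hλ:
  k1=λy_n ⇒ h·k1=z·y_n;  k2=λ(1+4/5z)y_n ⇒ h·k2=z(1+4/5z)y_n
  y_{n+1}/y_n = 1 + 1/2z + 1/2z(1+4/5z) = 1 + z + 2/5z²
  Hence R(z) = 1 + z + 2/5z².

Boundary: |R(x)|=1, x<0.
x=-1.15: |R|=0.3790
R=1: x+2/5x²=0 ⇒ x=−5/2=-2.5000; min R=1−1/(4·2/5)=0.3750>−1
Confirm numerically:
  x=-2.366: |R|=0.87318 <1
  x=-1.705: |R|=0.45781 <1
  x=-1.452: |R|=0.39132 <1
  x=-1.320: |R|=0.37696 <1
  x=-3.019: |R|=1.62674 >1
  x=-2.819: |R|=1.35970 >1
  x=-2.684: |R|=1.19754 >1
So |R|<1 on (-2.5000, 0).

(-2.5000,0); λ=-3 ⇒ h* = (5/2)/3 = 0.8333.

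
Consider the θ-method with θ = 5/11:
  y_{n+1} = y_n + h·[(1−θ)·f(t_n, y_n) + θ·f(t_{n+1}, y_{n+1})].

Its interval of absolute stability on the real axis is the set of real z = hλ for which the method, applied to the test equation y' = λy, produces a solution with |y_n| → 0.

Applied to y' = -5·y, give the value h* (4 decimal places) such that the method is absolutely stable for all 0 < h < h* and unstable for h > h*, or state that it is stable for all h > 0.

(-22.0000,0); λ=-5 ⇒ h* = (22)/5 = 4.4000.

On y'=λy, z=hλ:
  y_{n+1} = y_n + z·[6/11·y_n + 5/11·y_{n+1}] ⇒ (1 − 5/11z)y_{n+1} = (1 + 6/11z)y_n
  Hence R(z) = (1 + 6/11z)/(1 − 5/11z).

Boundary: |R(x)|=1, x<0.
x=-0.39: |R|=0.6687
R=−1: 1+6/11x = −1+5/11x ⇒ -1/11x=2 ⇒ x=2/(-1/11)=-22.0000
Confirm numerically:
  x=-15.740: |R|=0.93021 <1
  x=-14.122: |R|=0.90347 <1
  x=-13.881: |R|=0.89902 <1
  x=-10.529: |R|=0.81977 <1
  x=-22.409: |R|=1.00332 >1
  x=-22.149: |R|=1.00122 >1
  x=-22.031: |R|=1.00026 >1
Interval (-22.0000, 0).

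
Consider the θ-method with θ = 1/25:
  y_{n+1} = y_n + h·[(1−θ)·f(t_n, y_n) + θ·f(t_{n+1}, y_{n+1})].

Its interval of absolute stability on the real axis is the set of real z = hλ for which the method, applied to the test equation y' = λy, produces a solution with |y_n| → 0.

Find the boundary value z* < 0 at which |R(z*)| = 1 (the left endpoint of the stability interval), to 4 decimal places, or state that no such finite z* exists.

z* = -2.1739.

Set f=λy, z=hλ:
  y_{n+1} = y_n + z·[24/25·y_n + 1/25·y_{n+1}] ⇒ (1 − 1/25z)y_{n+1} = (1 + 24/25z)y_n
  R(z) = (1 + 24/25z)/(1 − 1/25z).

Boundary: |R(x)|=1, x<0.
x=-1.26: |R|=0.1995
R=−1: 1+24/25x = −1+1/25x ⇒ -23/25x=2 ⇒ x=2/(-23/25)=-2.1739
Confirm numerically:
  x=-2.046: |R|=0.89122 <1
  x=-2.028: |R|=0.87583 <1
  x=-1.948: |R|=0.80718 <1
  x=-2.744: |R|=1.47261 >1
  x=-2.638: |R|=1.38621 >1
Stable set (-2.1739, 0).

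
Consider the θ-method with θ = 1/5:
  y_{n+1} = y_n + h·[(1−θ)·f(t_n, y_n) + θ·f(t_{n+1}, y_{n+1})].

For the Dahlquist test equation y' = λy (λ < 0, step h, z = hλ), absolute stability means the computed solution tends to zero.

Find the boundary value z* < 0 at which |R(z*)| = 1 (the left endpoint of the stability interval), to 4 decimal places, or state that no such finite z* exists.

z* = -3.3333.

Set f=λy, z=hλ:
  y_{n+1} = y_n + z·[4/5·y_n + 1/5·y_{n+1}] ⇒ (1 − 1/5z)y_{n+1} = (1 + 4/5z)y_n
  R(z) = (1 + 4/5z)/(1 − 1/5z).

Solve |R(x)|<1 on ℝ⁻.
x=-0.44: |R|=0.5956
R=−1: 1+4/5x = −1+1/5x ⇒ -3/5x=2 ⇒ x=2/(-3/5)=-3.3333
Confirm numerically:
  x=-2.801: |R|=0.79528 <1
  x=-2.702: |R|=0.75409 <1
  x=-2.576: |R|=0.70011 <1
  x=-3.719: |R|=1.13270 >1
  x=-3.564: |R|=1.08080 >1
  x=-3.401: |R|=1.02416 >1
So |R|<1 on (-3.3333, 0).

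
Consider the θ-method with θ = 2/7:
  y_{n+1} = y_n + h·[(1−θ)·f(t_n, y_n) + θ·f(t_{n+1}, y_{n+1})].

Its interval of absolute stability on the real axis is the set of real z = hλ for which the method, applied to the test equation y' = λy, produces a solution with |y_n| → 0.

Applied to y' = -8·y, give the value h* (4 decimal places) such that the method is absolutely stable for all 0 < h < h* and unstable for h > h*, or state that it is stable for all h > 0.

Test eqn y'=λy, z=hλ:
  y_{n+1} = y_n + z·[5/7·y_n + 2/7·y_{n+1}] ⇒ (1 − 2/7z)y_{n+1} = (1 + 5/7z)y_n
  so R(z) = (1 + 5/7z)/(1 − 2/7z).

Find x<0 with |R(x)|<1.
x=-0.93: |R|=0.2652
R=−1: 1+5/7x = −1+2/7x ⇒ -3/7x=2 ⇒ x=2/(-3/7)=-4.6667
Confirm numerically:
  x=-3.452: |R|=0.73792 <1
  x=-2.443: |R|=0.43875 <1
  x=-2.050: |R|=0.29279 <1
  x=-1.960: |R|=0.25641 <1
  x=-5.034: |R|=1.06457 >1
  x=-4.966: |R|=1.05304 >1
  x=-4.879: |R|=1.03801 >1
Interval (-4.6667, 0).

(-4.6667,0); λ=-8 ⇒ h* = (14/3)/8 = 0.5833.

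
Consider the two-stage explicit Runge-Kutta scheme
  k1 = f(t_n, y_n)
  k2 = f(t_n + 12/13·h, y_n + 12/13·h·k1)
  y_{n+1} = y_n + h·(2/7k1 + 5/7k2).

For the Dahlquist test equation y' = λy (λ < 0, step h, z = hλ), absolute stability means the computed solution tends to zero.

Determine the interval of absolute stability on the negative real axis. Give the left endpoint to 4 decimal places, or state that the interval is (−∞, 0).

Set f=λy, z=hλ:
  k1=λy_n ⇒ h·k1=z·y_n;  k2=λ(1+12/13z)y_n ⇒ h·k2=z(1+12/13z)y_n
  y_{n+1}/y_n = 1 + 2/7z + 5/7z(1+12/13z) = 1 + z + 60/91z²
  ⇒ R(z) = 1 + z + 60/91z².

Solve |R(x)|<1 on ℝ⁻.
x=-0.47: |R|=0.6756
R=1: x+60/91x²=0 ⇒ x=−91/60=-1.5167; min R=1−1/(4·60/91)=0.6208>−1
Confirm numerically:
  x=-1.438: |R|=0.92541 <1
  x=-1.376: |R|=0.87238 <1
  x=-0.800: |R|=0.62198 <1
  x=-0.793: |R|=0.62163 <1
  x=-1.777: |R|=1.30502 >1
  x=-1.626: |R|=1.11721 >1
  x=-1.544: |R|=1.02783 >1
So |R|<1 on (-1.5167, 0).

z∈(-1.5167,0).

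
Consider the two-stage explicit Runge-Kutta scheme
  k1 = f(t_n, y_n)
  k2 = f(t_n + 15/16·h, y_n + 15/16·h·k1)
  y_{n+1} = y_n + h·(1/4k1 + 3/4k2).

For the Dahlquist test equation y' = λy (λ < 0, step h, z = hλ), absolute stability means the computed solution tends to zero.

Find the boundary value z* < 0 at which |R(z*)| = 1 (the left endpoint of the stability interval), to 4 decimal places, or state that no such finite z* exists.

left endpoint -1.4222.

Test eqn y'=λy, z=hλ:
  k1=λy_n ⇒ h·k1=z·y_n;  k2=λ(1+15/16z)y_n ⇒ h·k2=z(1+15/16z)y_n
  y_{n+1}/y_n = 1 + 1/4z + 3/4z(1+15/16z) = 1 + z + 45/64z²
  ⇒ R(z) = 1 + z + 45/64z².

Find x<0 with |R(x)|<1.
x=-0.32: |R|=0.7520
R=1: x+45/64x²=0 ⇒ x=−64/45=-1.4222; min R=1−1/(4·45/64)=0.6444>−1
Confirm numerically:
  x=-1.341: |R|=0.92342 <1
  x=-1.242: |R|=0.84262 <1
  x=-1.005: |R|=0.70517 <1
  x=-0.865: |R|=0.66110 <1
  x=-1.959: |R|=1.73937 >1
  x=-1.805: |R|=1.48580 >1
  x=-1.593: |R|=1.19128 >1
Interval (-1.4222, 0).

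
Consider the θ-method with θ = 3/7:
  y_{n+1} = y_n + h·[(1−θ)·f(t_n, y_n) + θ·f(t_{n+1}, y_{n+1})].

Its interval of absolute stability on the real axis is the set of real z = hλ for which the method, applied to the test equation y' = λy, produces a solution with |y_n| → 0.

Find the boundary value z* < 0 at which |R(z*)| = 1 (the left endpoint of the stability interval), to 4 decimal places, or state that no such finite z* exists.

z* = -14.0000.

On y'=λy, z=hλ:
  y_{n+1} = y_n + z·[4/7·y_n + 3/7·y_{n+1}] ⇒ (1 − 3/7z)y_{n+1} = (1 + 4/7z)y_n
  ⇒ R(z) = (1 + 4/7z)/(1 − 3/7z).

Solve |R(x)|<1 on ℝ⁻.
x=-1: |R|=0.3000
R=−1: 1+4/7x = −1+3/7x ⇒ -1/7x=2 ⇒ x=2/(-1/7)=-14.0000
Confirm numerically:
  x=-9.209: |R|=0.86164 <1
  x=-7.262: |R|=0.76593 <1
  x=-6.576: |R|=0.72224 <1
  x=-6.304: |R|=0.70299 <1
  x=-14.233: |R|=1.00469 >1
  x=-14.102: |R|=1.00207 >1
  x=-14.063: |R|=1.00128 >1
Interval (-14.0000, 0).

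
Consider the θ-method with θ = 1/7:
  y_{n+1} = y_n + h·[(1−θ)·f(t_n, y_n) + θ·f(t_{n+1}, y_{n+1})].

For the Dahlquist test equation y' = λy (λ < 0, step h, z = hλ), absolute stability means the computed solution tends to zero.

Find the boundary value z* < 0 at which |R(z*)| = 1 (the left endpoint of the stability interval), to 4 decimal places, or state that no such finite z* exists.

Test eqn y'=λy, z=hλ:
  y_{n+1} = y_n + z·[6/7·y_n + 1/7·y_{n+1}] ⇒ (1 − 1/7z)y_{n+1} = (1 + 6/7z)y_n
  R(z) = (1 + 6/7z)/(1 − 1/7z).

Find x<0 with |R(x)|<1.
x=-1.66: |R|=0.3418
R=−1: 1+6/7x = −1+1/7x ⇒ -5/7x=2 ⇒ x=2/(-5/7)=-2.8000
Confirm numerically:
  x=-2.745: |R|=0.97178 <1
  x=-2.744: |R|=0.97126 <1
  x=-1.165: |R|=0.00122 <1
  x=-3.383: |R|=1.28075 >1
  x=-2.857: |R|=1.02891 >1
So |R|<1 on (-2.8000, 0).

left endpoint -2.8000.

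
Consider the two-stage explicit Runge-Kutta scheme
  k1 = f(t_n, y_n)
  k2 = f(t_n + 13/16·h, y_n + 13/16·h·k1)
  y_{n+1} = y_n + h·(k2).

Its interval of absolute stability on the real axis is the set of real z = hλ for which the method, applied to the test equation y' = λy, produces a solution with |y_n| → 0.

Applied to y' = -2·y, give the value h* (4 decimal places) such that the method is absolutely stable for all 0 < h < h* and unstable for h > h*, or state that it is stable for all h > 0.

Set f=λy, z=hλ:
  k1=λy_n ⇒ h·k1=z·y_n;  k2=λ(1+13/16z)y_n ⇒ h·k2=z(1+13/16z)y_n
  y_{n+1}/y_n = 1 + z(1+13/16z) = 1 + z + 13/16z²
  R(z) = 1 + z + 13/16z².

Boundary: |R(x)|=1, x<0.
x=-0.38: |R|=0.7373
R=1: x+13/16x²=0 ⇒ x=−16/13=-1.2308; min R=1−1/(4·13/16)=0.6923>−1
Confirm numerically:
  x=-0.932: |R|=0.77376 <1
  x=-0.838: |R|=0.73257 <1
  x=-0.829: |R|=0.72938 <1
  x=-1.387: |R|=1.17606 >1
Stable set (-1.2308, 0).

(-1.2308,0); λ=-2 ⇒ h* = (16/13)/2 = 0.6154.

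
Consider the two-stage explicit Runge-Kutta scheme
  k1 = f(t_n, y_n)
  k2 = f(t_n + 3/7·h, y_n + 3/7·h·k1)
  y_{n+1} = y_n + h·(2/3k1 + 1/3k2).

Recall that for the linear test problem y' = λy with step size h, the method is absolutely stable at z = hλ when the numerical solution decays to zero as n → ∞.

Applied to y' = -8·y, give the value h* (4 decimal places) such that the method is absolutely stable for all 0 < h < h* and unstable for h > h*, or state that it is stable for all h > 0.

(-7.0000,0); λ=-8 ⇒ h* = (7)/8 = 0.8750.

Set f=λy, z=hλ:
  k1=λy_n ⇒ h·k1=z·y_n;  k2=λ(1+3/7z)y_n ⇒ h·k2=z(1+3/7z)y_n
  y_{n+1}/y_n = 1 + 2/3z + 1/3z(1+3/7z) = 1 + z + 1/7z²
  Hence R(z) = 1 + z + 1/7z².

Solve |R(x)|<1 on ℝ⁻.
x=-1: |R|=0.1429
R=1: x+1/7x²=0 ⇒ x=−7=-7.0000; min R=1−1/(4·1/7)=-0.7500>−1
Confirm numerically:
  x=-6.530: |R|=0.56156 <1
  x=-5.975: |R|=0.12509 <1
  x=-4.925: |R|=0.45991 <1
  x=-3.974: |R|=0.71790 <1
  x=-7.434: |R|=1.46091 >1
  x=-7.335: |R|=1.35103 >1
  x=-7.095: |R|=1.09629 >1
Interval (-7.0000, 0).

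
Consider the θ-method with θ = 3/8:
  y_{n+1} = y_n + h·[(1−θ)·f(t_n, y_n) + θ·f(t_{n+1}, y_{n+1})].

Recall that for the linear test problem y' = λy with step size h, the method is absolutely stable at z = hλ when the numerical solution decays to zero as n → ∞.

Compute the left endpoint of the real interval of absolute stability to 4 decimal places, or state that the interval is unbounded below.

left endpoint -8.0000.

Set f=λy, z=hλ:
  y_{n+1} = y_n + z·[5/8·y_n + 3/8·y_{n+1}] ⇒ (1 − 3/8z)y_{n+1} = (1 + 5/8z)y_n
  R(z) = (1 + 5/8z)/(1 − 3/8z).

Find x<0 with |R(x)|<1.
x=-1.3: |R|=0.1261
R=−1: 1+5/8x = −1+3/8x ⇒ -1/4x=2 ⇒ x=2/(-1/4)=-8.0000
Confirm numerically:
  x=-7.622: |R|=0.97551 <1
  x=-6.815: |R|=0.91668 <1
  x=-6.097: |R|=0.85524 <1
  x=-3.856: |R|=0.57645 <1
  x=-8.434: |R|=1.02606 >1
Stable set (-8.0000, 0).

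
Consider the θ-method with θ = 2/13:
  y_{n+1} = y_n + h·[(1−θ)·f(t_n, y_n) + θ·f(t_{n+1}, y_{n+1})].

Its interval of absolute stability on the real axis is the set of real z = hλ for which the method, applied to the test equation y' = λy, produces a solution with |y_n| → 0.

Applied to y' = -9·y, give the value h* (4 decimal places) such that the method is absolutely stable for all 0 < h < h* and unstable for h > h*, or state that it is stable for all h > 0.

(-2.8889,0); λ=-9 ⇒ h* = (26/9)/9 = 0.3210.

Set f=λy, z=hλ:
  y_{n+1} = y_n + z·[11/13·y_n + 2/13·y_{n+1}] ⇒ (1 − 2/13z)y_{n+1} = (1 + 11/13z)y_n
  R(z) = (1 + 11/13z)/(1 − 2/13z).

Need |R(x)|<1, x<0.
x=-1.76: |R|=0.3850
R=−1: 1+11/13x = −1+2/13x ⇒ -9/13x=2 ⇒ x=2/(-9/13)=-2.8889
Confirm numerically:
  x=-2.753: |R|=0.93391 <1
  x=-2.298: |R|=0.69777 <1
  x=-1.441: |R|=0.17951 <1
  x=-1.256: |R|=0.05260 <1
  x=-3.090: |R|=1.09437 >1
  x=-3.023: |R|=1.06337 >1
  x=-3.001: |R|=1.05310 >1
Interval (-2.8889, 0).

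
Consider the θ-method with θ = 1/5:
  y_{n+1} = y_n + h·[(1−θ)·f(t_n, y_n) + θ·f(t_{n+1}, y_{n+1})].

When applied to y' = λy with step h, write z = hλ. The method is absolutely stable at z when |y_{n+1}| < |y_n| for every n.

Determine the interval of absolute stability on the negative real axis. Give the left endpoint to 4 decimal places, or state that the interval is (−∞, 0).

On y'=λy, z=hλ:
  y_{n+1} = y_n + z·[4/5·y_n + 1/5·y_{n+1}] ⇒ (1 − 1/5z)y_{n+1} = (1 + 4/5z)y_n
  ⇒ R(z) = (1 + 4/5z)/(1 − 1/5z).

Need |R(x)|<1, x<0.
x=-1.19: |R|=0.0388
R=−1: 1+4/5x = −1+1/5x ⇒ -3/5x=2 ⇒ x=2/(-3/5)=-3.3333
Confirm numerically:
  x=-2.614: |R|=0.71657 <1
  x=-2.387: |R|=0.61568 <1
  x=-1.964: |R|=0.41011 <1
  x=-1.769: |R|=0.30669 <1
  x=-3.912: |R|=1.19479 >1
  x=-3.799: |R|=1.15877 >1
So |R|<1 on (-3.3333, 0).

(-3.3333, 0).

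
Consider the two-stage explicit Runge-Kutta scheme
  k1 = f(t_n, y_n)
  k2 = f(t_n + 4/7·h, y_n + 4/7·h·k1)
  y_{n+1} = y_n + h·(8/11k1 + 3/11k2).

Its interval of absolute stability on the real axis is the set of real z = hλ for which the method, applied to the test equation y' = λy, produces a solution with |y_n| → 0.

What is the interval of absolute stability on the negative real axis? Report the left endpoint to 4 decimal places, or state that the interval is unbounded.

On y'=λy, z=hλ:
  k1=λy_n ⇒ h·k1=z·y_n;  k2=λ(1+4/7z)y_n ⇒ h·k2=z(1+4/7z)y_n
  y_{n+1}/y_n = 1 + 8/11z + 3/11z(1+4/7z) = 1 + z + 12/77z²
  R(z) = 1 + z + 12/77z².

Find x<0 with |R(x)|<1.
x=-1.28: |R|=0.0247
R=1: x+12/77x²=0 ⇒ x=−77/12=-6.4167; min R=1−1/(4·12/77)=-0.6042>−1
Confirm numerically:
  x=-5.799: |R|=0.44179 <1
  x=-5.494: |R|=0.21001 <1
  x=-4.910: |R|=0.15289 <1
  x=-6.805: |R|=1.41184 >1
  x=-6.766: |R|=1.36835 >1
  x=-6.562: |R|=1.14863 >1
So |R|<1 on (-6.4167, 0).

(-6.4167, 0).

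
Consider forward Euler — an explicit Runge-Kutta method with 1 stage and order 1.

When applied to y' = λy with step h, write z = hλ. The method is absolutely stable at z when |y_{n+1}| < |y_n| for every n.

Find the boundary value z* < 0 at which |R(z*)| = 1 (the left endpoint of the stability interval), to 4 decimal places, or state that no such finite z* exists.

With y'=λy (z=hλ):
  order 1, 1-stage ⇒ R(z)=1+z
  (e.g. R(-0.77)=0.23000, |R|=0.23000)

Solve |R(x)|<1 on ℝ⁻.
x=-0.77: |R|=0.2300
|R(-2.23)|=1.2300 |R(-2.2)|=1.2000 |R(-0.61)|=0.3900
Bisect:
  x_lo=-2.7066 |R|=1.7066  x_hi=-0.3937 |R|=0.6063
  mid=-1.55013 |R|=0.55013 →hi
  mid=-2.12835 |R|=1.12835 →lo
  mid=-1.83924 |R|=0.83924 →hi
  mid=-1.98379 |R|=0.98379 →hi
  mid=-2.05607 |R|=1.05607 →lo
  mid=-2.01993 |R|=1.01993 →lo
  mid=-2.00186 |R|=1.00186 →lo
  mid=-1.99283 |R|=0.99283 →hi
  ...
  [-2.00003,-1.99989] ⇒ x*=-2.0000
Stable set (-2.0000, 0).

left endpoint -2.0000.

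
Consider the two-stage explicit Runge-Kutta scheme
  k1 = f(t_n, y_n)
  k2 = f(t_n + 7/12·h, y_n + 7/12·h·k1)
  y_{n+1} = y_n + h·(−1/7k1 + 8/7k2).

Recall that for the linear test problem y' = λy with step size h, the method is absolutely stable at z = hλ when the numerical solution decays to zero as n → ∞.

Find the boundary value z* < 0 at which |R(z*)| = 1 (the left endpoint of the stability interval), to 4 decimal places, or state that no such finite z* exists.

Test eqn y'=λy, z=hλ:
  k1=λy_n ⇒ h·k1=z·y_n;  k2=λ(1+7/12z)y_n ⇒ h·k2=z(1+7/12z)y_n
  y_{n+1}/y_n = 1 − 1/7z + 8/7z(1+7/12z) = 1 + z + 2/3z²
  Hence R(z) = 1 + z + 2/3z².

Need |R(x)|<1, x<0.
x=-0.3: |R|=0.7600
R=1: x+2/3x²=0 ⇒ x=−3/2=-1.5000; min R=1−1/(4·2/3)=0.6250>−1
Confirm numerically:
  x=-1.126: |R|=0.71925 <1
  x=-0.859: |R|=0.63292 <1
  x=-0.819: |R|=0.62817 <1
  x=-0.814: |R|=0.62773 <1
  x=-1.801: |R|=1.36140 >1
  x=-1.724: |R|=1.25745 >1
  x=-1.666: |R|=1.18437 >1
So |R|<1 on (-1.5000, 0).

left endpoint -1.5000.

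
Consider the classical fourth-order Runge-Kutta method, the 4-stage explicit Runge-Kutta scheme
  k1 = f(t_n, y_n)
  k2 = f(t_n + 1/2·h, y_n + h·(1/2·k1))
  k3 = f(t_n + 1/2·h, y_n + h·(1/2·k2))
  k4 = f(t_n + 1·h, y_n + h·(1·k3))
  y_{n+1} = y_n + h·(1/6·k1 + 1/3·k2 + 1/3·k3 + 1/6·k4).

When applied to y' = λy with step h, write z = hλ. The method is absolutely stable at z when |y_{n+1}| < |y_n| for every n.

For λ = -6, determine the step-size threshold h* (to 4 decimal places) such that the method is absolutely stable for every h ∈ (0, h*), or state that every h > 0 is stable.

Set f=λy, z=hλ:
  order 4, 4-stage ⇒ R(z)=1+z+z^2/2+z^3/6+z^4/24
  (e.g. R(-0.64)=0.52810, |R|=0.52810)

Find x<0 with |R(x)|<1.
x=-0.64: |R|=0.5281
|R(-2.27)|=0.4633 |R(-1.85)|=0.2940 |R(-1.17)|=0.3256
Bisect:
  x_lo=-3.4415 |R|=2.5318  x_hi=-0.1087 |R|=0.8970
  mid=-1.77511 |R|=0.28187 →hi
  mid=-2.60829 |R|=0.76432 →hi
  mid=-3.02488 |R|=1.42554 →lo
  mid=-2.81658 |R|=1.04821 →lo
  mid=-2.71244 |R|=0.89560 →hi
  mid=-2.76451 |R|=0.96912 →hi
  mid=-2.79055 |R|=1.00795 →lo
  mid=-2.77753 |R|=0.98836 →hi
  ...
  [-2.78546,-2.78526] ⇒ x*=-2.7853
So |R|<1 on (-2.7853, 0).

(-2.7853,0); λ=-6 ⇒ h* = 0.4642.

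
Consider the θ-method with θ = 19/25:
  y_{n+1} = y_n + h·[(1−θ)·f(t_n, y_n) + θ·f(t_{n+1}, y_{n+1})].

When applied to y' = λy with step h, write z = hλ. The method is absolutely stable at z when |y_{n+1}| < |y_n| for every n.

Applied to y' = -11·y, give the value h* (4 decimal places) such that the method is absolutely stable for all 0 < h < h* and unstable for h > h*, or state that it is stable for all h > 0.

interval (−∞, 0). Any h>0 works for λ=-11.

Test eqn y'=λy, z=hλ:
  y_{n+1} = y_n + z·[6/25·y_n + 19/25·y_{n+1}] ⇒ (1 − 19/25z)y_{n+1} = (1 + 6/25z)y_n
  ⇒ R(z) = (1 + 6/25z)/(1 − 19/25z).

Solve |R(x)|<1 on ℝ⁻.
x=-0.53: |R|=0.6222
x=-2: |R|=0.2063
x=-10: |R|=0.1628
x=-100: |R|=0.2987
θ=19/25≥1/2 ⇒ |1+6/25x|<|1−19/25x| ∀x<0 ⇒ stable on all of ℝ⁻.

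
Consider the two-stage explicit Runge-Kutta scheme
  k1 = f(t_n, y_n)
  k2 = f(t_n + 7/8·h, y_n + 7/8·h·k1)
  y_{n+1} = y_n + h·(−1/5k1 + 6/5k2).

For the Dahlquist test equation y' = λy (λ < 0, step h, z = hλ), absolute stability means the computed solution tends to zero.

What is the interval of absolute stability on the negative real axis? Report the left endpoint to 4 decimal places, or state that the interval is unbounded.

(-0.9524, 0).

On y'=λy, z=hλ:
  k1=λy_n ⇒ h·k1=z·y_n;  k2=λ(1+7/8z)y_n ⇒ h·k2=z(1+7/8z)y_n
  y_{n+1}/y_n = 1 − 1/5z + 6/5z(1+7/8z) = 1 + z + 21/20z²
  so R(z) = 1 + z + 21/20z².

Solve |R(x)|<1 on ℝ⁻.
x=-0.6: |R|=0.7780
R=1: x+21/20x²=0 ⇒ x=−20/21=-0.9524; min R=1−1/(4·21/20)=0.7619>−1
Confirm numerically:
  x=-0.888: |R|=0.93997 <1
  x=-0.846: |R|=0.90550 <1
  x=-0.646: |R|=0.79218 <1
  x=-1.441: |R|=1.73931 >1
  x=-1.283: |R|=1.44539 >1
So |R|<1 on (-0.9524, 0).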